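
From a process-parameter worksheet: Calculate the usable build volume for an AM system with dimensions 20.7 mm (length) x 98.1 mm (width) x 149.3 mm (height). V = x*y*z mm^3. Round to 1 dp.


V = 20.7 * 98.1 * 149.3 = 303179.0 mm^3


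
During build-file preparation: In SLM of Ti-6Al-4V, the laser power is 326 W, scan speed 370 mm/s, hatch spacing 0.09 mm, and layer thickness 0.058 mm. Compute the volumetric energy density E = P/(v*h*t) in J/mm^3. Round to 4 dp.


E = 326 / (370*0.09*0.058) = 168.7895 J/mm^3


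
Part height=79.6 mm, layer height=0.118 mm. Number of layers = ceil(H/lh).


Layers = ceil(79.6/0.118) = 675


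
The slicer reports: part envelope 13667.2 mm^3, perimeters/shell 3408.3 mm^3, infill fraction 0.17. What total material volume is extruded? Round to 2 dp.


V_infill = (13667.2 - 3408.3) * 0.17 = 1744.01
V_total = 3408.3 + 1744.01 = 5152.31 mm^3


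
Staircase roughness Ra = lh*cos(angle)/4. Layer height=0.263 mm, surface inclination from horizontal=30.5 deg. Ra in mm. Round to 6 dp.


Ra = 0.263 * cos(30.5) / 4 = 0.056652 mm


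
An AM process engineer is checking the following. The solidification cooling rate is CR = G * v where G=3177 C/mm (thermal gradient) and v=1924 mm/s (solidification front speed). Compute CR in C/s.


CR = 3177 * 1924 = 6112548 C/s


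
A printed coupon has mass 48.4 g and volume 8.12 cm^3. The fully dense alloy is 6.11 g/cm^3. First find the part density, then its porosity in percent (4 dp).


rho_part = 48.4 / 8.12 = 5.96059113 g/cm^3
Porosity = (1 - 5.96059113/6.11)*100 = 2.4453 %


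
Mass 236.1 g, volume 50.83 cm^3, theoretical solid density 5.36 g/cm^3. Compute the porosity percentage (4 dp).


rho_part = 236.1 / 50.83 = 4.64489475 g/cm^3
Porosity = (1 - 4.64489475/5.36)*100 = 13.3415 %


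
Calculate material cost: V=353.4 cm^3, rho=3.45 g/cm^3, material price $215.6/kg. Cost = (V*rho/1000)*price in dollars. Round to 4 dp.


Mass = 353.4*3.45/1000 = 1.21923 kg
Cost = 1.21923 * 215.6 = 262.866 $


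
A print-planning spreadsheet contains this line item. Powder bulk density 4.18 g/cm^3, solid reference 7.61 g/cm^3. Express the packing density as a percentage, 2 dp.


Packing = (4.18/7.61)*100 = 54.93 %


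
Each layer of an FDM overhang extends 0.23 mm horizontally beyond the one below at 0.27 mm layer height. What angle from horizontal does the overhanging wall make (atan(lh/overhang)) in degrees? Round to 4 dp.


angle = atan(0.27/0.23) = 49.5739 degrees


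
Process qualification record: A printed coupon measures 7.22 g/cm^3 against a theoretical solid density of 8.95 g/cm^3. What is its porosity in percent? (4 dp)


Porosity = (1-7.22/8.95)*100 = 19.3296 %


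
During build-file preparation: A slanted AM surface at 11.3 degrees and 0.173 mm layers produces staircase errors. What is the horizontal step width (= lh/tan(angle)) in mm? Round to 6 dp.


step = 0.173 / tan(11.3) = 0.86578 mm


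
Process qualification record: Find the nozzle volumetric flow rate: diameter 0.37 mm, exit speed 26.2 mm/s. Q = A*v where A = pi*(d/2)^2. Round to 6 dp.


A = pi*(0.37/2)^2 = 0.10752101 mm^2
Q = 0.10752101 * 26.2 = 2.81705 mm^3/s


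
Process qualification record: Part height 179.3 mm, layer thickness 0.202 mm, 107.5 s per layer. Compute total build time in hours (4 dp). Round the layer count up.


Layers = ceil(179.3/0.202) = 888
t = 888 * 107.5 / 3600 = 26.5167 hrs


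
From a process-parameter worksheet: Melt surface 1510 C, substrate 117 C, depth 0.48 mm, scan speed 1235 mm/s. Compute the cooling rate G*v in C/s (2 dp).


G = (1510-117)/0.48 = 2902.08333333 C/mm
CR = 2902.08333333 * 1235 = 3584072.92 C/s


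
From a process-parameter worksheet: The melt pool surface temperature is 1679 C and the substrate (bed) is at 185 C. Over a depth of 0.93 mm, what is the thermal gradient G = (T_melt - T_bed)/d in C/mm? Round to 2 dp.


G = (1679-185)/0.93 = 1606.45 C/mm


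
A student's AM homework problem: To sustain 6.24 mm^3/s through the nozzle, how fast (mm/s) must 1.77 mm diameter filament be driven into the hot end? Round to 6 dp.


A = pi*(1.77/2)^2 = 2.460574
v = 6.24 / 2.460574 = 2.535994 mm/s


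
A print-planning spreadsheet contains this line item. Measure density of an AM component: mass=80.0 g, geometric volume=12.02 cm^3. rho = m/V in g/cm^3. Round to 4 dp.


rho = 80.0 / 12.02 = 6.6556 g/cm^3


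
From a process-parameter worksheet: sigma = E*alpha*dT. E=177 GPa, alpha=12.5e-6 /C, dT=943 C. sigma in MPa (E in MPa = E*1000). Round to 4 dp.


sigma = 177*1000 * 12.5e-6 * 943 = 2086.3875 MPa


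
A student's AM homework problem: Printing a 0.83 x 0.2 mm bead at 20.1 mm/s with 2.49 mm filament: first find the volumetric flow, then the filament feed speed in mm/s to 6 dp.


Q = 0.83 * 0.2 * 20.1 = 3.3366 mm^3/s
A_fil = pi*(2.49/2)^2 = 4.86954715 mm^2
v_feed = 3.3366 / 4.86954715 = 0.685197 mm/s


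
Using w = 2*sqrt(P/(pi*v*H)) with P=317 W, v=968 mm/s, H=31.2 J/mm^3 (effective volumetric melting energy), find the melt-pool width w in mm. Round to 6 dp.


w = 2*sqrt(317/(pi*968*31.2)) = 0.115603 mm


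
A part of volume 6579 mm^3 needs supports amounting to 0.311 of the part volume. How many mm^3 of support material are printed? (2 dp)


V_support = 6579 * 0.311 = 2046.07 mm^3


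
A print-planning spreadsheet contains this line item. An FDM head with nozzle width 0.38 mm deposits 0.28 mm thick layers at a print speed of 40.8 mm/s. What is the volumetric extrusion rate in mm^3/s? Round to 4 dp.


Rate = 0.38 * 0.28 * 40.8 = 4.3411 mm^3/s


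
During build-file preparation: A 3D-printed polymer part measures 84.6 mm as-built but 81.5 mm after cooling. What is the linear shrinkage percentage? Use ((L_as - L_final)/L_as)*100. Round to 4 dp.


Shrinkage = ((84.6-81.5)/84.6)*100 = 3.6643 %


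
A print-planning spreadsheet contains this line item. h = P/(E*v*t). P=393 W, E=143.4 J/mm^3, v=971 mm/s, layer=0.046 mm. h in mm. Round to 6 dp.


h = 393 / (143.4*971*0.046) = 0.061357 mm


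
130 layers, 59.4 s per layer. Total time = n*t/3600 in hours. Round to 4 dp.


t = 130 * 59.4 / 3600 = 2.145 hrs


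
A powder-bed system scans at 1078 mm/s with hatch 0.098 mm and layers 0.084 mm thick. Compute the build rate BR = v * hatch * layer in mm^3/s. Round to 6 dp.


Rate = 1078 * 0.098 * 0.084 = 8.874096 mm^3/s


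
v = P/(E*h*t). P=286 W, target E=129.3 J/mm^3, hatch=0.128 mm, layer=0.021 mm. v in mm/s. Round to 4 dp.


v = 286 / (129.3*0.128*0.021) = 822.8833 mm/s


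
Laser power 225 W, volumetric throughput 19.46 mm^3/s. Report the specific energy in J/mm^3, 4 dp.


SE = 225 / 19.46 = 11.5622 J/mm^3


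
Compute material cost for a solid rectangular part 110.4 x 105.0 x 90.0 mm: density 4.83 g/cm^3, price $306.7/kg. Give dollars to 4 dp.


V = 110.4 * 105.0 * 90.0 = 1043280.0 mm^3 = 1043.28 cm^3
Mass = 1043.28 * 4.83 / 1000 = 5.0390424 kg
Cost = 5.0390424 * 306.7 = 1545.4743 $


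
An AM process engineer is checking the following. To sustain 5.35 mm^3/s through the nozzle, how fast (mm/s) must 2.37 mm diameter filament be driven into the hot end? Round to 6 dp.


A = pi*(2.37/2)^2 = 4.411503
v = 5.35 / 4.411503 = 1.212739 mm/s


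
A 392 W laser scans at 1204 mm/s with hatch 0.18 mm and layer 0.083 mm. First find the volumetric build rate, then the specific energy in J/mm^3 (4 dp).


Build rate = 1204 * 0.18 * 0.083 = 17.98776 mm^3/s
SE = 392 / 17.98776 = 21.7926 J/mm^3


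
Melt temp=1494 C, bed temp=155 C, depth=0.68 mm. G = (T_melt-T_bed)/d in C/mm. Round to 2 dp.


G = (1494-155)/0.68 = 1969.12 C/mm


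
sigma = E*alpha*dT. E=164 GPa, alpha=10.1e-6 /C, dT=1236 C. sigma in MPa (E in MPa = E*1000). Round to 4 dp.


sigma = 164*1000 * 10.1e-6 * 1236 = 2047.3104 MPa


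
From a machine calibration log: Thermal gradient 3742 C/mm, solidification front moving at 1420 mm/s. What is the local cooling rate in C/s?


CR = 3742 * 1420 = 5313640 C/s


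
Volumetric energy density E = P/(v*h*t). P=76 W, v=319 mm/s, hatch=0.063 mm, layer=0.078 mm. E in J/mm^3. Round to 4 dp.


E = 76 / (319*0.063*0.078) = 48.4828 J/mm^3


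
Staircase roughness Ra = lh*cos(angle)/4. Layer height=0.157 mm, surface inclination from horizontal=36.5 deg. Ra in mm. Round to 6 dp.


Ra = 0.157 * cos(36.5) / 4 = 0.031551 mm


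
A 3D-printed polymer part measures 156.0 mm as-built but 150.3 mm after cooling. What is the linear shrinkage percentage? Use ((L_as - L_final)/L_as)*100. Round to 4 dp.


Shrinkage = ((156.0-150.3)/156.0)*100 = 3.6538 %


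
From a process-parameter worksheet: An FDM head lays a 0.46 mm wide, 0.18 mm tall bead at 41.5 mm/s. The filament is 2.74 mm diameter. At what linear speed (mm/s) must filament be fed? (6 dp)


Q = 0.46 * 0.18 * 41.5 = 3.4362 mm^3/s
A_fil = pi*(2.74/2)^2 = 5.89645525 mm^2
v_feed = 3.4362 / 5.89645525 = 0.582757 mm/s


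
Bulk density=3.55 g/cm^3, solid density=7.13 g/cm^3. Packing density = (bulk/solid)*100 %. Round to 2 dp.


Packing = (3.55/7.13)*100 = 49.79 %


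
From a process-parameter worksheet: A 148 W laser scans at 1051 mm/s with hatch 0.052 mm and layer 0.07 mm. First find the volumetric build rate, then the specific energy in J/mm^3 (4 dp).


Build rate = 1051 * 0.052 * 0.07 = 3.82564 mm^3/s
SE = 148 / 3.82564 = 38.6863 J/mm^3


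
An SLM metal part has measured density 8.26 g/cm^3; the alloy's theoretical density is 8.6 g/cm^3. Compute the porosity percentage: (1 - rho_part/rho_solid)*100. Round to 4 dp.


Porosity = (1-8.26/8.6)*100 = 3.9535 %


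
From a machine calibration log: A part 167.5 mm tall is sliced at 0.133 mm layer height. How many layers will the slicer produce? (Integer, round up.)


Layers = ceil(167.5/0.133) = 1260


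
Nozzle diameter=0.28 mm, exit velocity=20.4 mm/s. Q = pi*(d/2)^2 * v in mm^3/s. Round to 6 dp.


A = pi*(0.28/2)^2 = 0.06157522 mm^2
Q = 0.06157522 * 20.4 = 1.256134 mm^3/s


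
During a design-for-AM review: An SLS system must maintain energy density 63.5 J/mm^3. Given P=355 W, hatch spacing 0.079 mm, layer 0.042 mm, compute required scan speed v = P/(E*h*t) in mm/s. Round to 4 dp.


v = 355 / (63.5*0.079*0.042) = 1684.916 mm/s


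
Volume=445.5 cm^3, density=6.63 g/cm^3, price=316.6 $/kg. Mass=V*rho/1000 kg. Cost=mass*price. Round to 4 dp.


Mass = 445.5*6.63/1000 = 2.953665 kg
Cost = 2.953665 * 316.6 = 935.1303 $


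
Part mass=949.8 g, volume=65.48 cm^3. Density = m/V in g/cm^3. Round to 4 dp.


rho = 949.8 / 65.48 = 14.5052 g/cm^3


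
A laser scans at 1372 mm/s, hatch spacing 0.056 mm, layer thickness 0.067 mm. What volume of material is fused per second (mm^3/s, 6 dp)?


Rate = 1372 * 0.056 * 0.067 = 5.147744 mm^3/s


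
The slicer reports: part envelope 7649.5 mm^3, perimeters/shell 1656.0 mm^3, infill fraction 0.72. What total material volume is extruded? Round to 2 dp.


V_infill = (7649.5 - 1656.0) * 0.72 = 4315.32
V_total = 1656.0 + 4315.32 = 5971.32 mm^3


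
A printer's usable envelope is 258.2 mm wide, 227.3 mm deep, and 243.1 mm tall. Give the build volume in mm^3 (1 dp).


V = 258.2 * 227.3 * 243.1 = 14267261.9 mm^3


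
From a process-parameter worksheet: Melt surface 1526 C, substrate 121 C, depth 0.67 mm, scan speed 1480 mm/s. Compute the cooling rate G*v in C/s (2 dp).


G = (1526-121)/0.67 = 2097.01492537 C/mm
CR = 2097.01492537 * 1480 = 3103582.09 C/s


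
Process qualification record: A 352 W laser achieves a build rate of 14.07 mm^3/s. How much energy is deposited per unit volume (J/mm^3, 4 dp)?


SE = 352 / 14.07 = 25.0178 J/mm^3


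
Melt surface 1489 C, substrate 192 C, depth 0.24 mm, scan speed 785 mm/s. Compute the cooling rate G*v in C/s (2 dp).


G = (1489-192)/0.24 = 5404.16666667 C/mm
CR = 5404.16666667 * 785 = 4242270.83 C/s


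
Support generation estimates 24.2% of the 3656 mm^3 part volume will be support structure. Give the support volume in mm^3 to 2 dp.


V_support = 3656 * 0.242 = 884.75 mm^3


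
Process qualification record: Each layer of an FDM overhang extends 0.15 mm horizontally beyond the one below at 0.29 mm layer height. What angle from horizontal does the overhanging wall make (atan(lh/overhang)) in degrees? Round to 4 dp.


angle = atan(0.29/0.15) = 62.6501 degrees


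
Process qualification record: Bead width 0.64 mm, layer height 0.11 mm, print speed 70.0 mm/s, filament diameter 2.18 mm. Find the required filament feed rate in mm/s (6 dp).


Q = 0.64 * 0.11 * 70.0 = 4.928 mm^3/s
A_fil = pi*(2.18/2)^2 = 3.73252623 mm^2
v_feed = 4.928 / 3.73252623 = 1.320285 mm/s


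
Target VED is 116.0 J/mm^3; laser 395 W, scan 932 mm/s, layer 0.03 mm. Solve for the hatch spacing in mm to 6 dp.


h = 395 / (116.0*932*0.03) = 0.121787 mm


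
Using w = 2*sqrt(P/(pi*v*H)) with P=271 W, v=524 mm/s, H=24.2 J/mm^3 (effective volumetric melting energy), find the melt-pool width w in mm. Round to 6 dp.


w = 2*sqrt(271/(pi*524*24.2)) = 0.164955 mm


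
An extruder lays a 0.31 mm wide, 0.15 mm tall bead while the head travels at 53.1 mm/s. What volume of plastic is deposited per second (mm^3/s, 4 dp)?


Rate = 0.31 * 0.15 * 53.1 = 2.4692 mm^3/s


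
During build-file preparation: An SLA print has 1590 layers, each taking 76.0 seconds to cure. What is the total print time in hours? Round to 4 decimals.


t = 1590 * 76.0 / 3600 = 33.5667 hrs


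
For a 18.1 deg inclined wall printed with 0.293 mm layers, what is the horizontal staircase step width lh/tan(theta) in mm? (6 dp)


step = 0.293 / tan(18.1) = 0.896435 mm


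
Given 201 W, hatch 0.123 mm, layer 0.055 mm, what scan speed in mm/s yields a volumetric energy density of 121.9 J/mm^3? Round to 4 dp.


v = 201 / (121.9*0.123*0.055) = 243.7387 mm/s


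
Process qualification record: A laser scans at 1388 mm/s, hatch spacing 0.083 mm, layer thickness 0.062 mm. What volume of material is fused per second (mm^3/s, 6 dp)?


Rate = 1388 * 0.083 * 0.062 = 7.142648 mm^3/s


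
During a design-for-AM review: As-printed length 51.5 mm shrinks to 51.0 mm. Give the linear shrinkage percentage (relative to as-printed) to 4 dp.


Shrinkage = ((51.5-51.0)/51.5)*100 = 0.9709 %


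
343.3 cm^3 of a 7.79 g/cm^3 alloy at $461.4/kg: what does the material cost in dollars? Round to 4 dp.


Mass = 343.3*7.79/1000 = 2.674307 kg
Cost = 2.674307 * 461.4 = 1233.9252 $


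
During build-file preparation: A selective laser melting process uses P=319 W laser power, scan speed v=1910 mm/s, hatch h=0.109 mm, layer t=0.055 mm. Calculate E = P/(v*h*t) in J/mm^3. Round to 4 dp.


E = 319 / (1910*0.109*0.055) = 27.8592 J/mm^3


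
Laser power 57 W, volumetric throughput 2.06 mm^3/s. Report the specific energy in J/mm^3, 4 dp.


SE = 57 / 2.06 = 27.6699 J/mm^3


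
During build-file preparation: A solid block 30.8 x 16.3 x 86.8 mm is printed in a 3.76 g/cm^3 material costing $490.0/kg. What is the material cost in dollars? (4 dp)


V = 30.8 * 16.3 * 86.8 = 43577.072 mm^3 = 43.577072 cm^3
Mass = 43.577072 * 3.76 / 1000 = 0.16384979 kg
Cost = 0.16384979 * 490.0 = 80.2864 $


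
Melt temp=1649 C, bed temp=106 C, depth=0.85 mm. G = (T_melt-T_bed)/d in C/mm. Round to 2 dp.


G = (1649-106)/0.85 = 1815.29 C/mm


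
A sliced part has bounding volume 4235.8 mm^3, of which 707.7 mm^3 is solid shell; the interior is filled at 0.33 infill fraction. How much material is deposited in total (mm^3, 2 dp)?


V_infill = (4235.8 - 707.7) * 0.33 = 1164.27
V_total = 707.7 + 1164.27 = 1871.97 mm^3


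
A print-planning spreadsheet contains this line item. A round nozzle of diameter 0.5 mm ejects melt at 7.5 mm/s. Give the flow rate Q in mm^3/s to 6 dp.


A = pi*(0.5/2)^2 = 0.19634954 mm^2
Q = 0.19634954 * 7.5 = 1.472622 mm^3/s


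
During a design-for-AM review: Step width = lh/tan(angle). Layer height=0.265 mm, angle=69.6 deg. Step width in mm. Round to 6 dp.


step = 0.265 / tan(69.6) = 0.098553 mm


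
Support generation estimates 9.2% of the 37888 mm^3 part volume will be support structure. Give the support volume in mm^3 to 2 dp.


V_support = 37888 * 0.092 = 3485.7 mm^3


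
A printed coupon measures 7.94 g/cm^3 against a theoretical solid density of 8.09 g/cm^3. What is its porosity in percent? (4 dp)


Porosity = (1-7.94/8.09)*100 = 1.8541 %


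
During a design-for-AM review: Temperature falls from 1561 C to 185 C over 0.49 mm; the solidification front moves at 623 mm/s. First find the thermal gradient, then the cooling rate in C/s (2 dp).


G = (1561-185)/0.49 = 2808.16326531 C/mm
CR = 2808.16326531 * 623 = 1749485.71 C/s


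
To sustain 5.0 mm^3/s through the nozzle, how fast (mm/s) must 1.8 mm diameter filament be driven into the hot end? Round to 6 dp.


A = pi*(1.8/2)^2 = 2.54469
v = 5.0 / 2.54469 = 1.964876 mm/s


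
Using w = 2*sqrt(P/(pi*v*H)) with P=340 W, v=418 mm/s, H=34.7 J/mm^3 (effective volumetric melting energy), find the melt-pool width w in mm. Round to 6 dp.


w = 2*sqrt(340/(pi*418*34.7)) = 0.172759 mm


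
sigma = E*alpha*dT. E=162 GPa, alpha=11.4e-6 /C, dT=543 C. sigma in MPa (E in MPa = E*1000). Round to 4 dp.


sigma = 162*1000 * 11.4e-6 * 543 = 1002.8124 MPa


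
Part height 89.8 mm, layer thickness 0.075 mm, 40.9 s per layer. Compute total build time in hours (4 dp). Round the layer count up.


Layers = ceil(89.8/0.075) = 1198
t = 1198 * 40.9 / 3600 = 13.6106 hrs


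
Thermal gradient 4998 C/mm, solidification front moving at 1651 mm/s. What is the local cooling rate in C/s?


CR = 4998 * 1651 = 8251698 C/s


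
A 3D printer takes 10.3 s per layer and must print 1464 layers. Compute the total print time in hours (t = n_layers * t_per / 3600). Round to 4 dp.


t = 1464 * 10.3 / 3600 = 4.1887 hrs


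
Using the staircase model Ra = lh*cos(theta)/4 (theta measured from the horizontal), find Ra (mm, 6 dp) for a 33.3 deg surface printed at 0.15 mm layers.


Ra = 0.15 * cos(33.3) / 4 = 0.031343 mm


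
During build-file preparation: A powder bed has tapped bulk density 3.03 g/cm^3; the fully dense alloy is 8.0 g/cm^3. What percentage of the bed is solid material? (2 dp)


Packing = (3.03/8.0)*100 = 37.88 %


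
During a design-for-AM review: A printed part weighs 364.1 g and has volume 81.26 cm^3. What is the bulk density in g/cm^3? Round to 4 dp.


rho = 364.1 / 81.26 = 4.4807 g/cm^3


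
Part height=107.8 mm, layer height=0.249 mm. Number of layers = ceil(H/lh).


Layers = ceil(107.8/0.249) = 433


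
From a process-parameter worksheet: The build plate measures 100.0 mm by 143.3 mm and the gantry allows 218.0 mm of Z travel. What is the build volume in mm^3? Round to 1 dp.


V = 100.0 * 143.3 * 218.0 = 3123940.0 mm^3


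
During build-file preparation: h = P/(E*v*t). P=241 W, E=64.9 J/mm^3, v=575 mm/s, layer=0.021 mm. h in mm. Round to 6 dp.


h = 241 / (64.9*575*0.021) = 0.307528 mm


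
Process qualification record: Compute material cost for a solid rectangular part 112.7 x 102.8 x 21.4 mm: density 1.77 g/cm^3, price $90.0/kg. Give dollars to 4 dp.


V = 112.7 * 102.8 * 21.4 = 247930.984 mm^3 = 247.930984 cm^3
Mass = 247.930984 * 1.77 / 1000 = 0.43883784 kg
Cost = 0.43883784 * 90.0 = 39.4954 $


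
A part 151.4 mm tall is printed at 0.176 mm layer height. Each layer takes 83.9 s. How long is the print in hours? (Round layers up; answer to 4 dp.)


Layers = ceil(151.4/0.176) = 861
t = 861 * 83.9 / 3600 = 20.0661 hrs


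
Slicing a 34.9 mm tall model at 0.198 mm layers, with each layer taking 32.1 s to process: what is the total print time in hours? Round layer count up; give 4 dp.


Layers = ceil(34.9/0.198) = 177
t = 177 * 32.1 / 3600 = 1.5783 hrs


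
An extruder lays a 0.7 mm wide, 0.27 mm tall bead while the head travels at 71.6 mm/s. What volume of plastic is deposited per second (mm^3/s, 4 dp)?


Rate = 0.7 * 0.27 * 71.6 = 13.5324 mm^3/s


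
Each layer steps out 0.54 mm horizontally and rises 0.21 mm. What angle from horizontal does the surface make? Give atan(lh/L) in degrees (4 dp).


angle = atan(0.21/0.54) = 21.2505 degrees


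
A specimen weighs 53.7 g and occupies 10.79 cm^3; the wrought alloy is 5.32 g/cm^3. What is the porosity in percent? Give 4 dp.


rho_part = 53.7 / 10.79 = 4.9768304 g/cm^3
Porosity = (1 - 4.9768304/5.32)*100 = 6.4506 %


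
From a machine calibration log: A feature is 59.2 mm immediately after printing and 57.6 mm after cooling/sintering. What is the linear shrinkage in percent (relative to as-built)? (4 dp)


Shrinkage = ((59.2-57.6)/59.2)*100 = 2.7027 %


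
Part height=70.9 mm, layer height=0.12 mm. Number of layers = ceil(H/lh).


Layers = ceil(70.9/0.12) = 591


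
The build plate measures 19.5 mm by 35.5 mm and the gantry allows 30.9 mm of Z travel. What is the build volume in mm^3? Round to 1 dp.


V = 19.5 * 35.5 * 30.9 = 21390.5 mm^3


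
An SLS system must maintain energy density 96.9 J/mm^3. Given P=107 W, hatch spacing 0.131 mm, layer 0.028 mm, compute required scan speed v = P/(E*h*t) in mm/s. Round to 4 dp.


v = 107 / (96.9*0.131*0.028) = 301.0445 mm/s


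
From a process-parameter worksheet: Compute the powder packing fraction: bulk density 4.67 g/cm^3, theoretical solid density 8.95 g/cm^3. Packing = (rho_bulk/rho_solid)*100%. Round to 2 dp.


Packing = (4.67/8.95)*100 = 52.18 %


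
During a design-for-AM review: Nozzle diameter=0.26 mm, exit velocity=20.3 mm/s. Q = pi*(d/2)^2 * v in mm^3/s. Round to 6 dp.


A = pi*(0.26/2)^2 = 0.05309292 mm^2
Q = 0.05309292 * 20.3 = 1.077786 mm^3/s


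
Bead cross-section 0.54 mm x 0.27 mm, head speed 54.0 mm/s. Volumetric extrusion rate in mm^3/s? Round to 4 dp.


Rate = 0.54 * 0.27 * 54.0 = 7.8732 mm^3/s


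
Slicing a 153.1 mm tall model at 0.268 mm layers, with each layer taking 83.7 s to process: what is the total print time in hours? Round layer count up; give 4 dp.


Layers = ceil(153.1/0.268) = 572
t = 572 * 83.7 / 3600 = 13.299 hrs


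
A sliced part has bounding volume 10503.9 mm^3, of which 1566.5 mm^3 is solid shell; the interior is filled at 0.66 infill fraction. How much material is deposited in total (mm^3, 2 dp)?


V_infill = (10503.9 - 1566.5) * 0.66 = 5898.68
V_total = 1566.5 + 5898.68 = 7465.18 mm^3


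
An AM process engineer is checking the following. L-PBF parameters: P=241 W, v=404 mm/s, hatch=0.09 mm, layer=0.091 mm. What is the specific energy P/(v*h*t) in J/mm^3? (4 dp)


Build rate = 404 * 0.09 * 0.091 = 3.30876 mm^3/s
SE = 241 / 3.30876 = 72.837 J/mm^3


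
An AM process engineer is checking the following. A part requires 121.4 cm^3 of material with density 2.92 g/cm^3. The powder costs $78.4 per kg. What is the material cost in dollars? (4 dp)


Mass = 121.4*2.92/1000 = 0.354488 kg
Cost = 0.354488 * 78.4 = 27.7919 $


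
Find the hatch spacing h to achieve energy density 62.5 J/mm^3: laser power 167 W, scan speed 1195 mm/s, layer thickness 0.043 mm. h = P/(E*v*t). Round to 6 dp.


h = 167 / (62.5*1195*0.043) = 0.052 mm


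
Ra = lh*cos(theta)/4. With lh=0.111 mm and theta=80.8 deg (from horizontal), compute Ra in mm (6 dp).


Ra = 0.111 * cos(80.8) / 4 = 0.004437 mm


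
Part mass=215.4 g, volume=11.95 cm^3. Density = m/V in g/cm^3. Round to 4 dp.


rho = 215.4 / 11.95 = 18.0251 g/cm^3


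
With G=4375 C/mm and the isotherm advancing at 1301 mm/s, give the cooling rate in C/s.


CR = 4375 * 1301 = 5691875 C/s


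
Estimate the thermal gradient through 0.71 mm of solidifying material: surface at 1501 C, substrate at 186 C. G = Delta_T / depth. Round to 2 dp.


G = (1501-186)/0.71 = 1852.11 C/mm


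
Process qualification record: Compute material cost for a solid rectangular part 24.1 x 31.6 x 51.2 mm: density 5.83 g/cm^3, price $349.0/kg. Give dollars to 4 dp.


V = 24.1 * 31.6 * 51.2 = 38991.872 mm^3 = 38.991872 cm^3
Mass = 38.991872 * 5.83 / 1000 = 0.22732261 kg
Cost = 0.22732261 * 349.0 = 79.3356 $


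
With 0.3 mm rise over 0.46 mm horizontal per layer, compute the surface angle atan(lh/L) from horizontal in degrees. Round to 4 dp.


angle = atan(0.3/0.46) = 33.1113 degrees


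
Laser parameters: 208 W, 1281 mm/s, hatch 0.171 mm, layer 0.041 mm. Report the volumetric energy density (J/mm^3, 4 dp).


E = 208 / (1281*0.171*0.041) = 23.1598 J/mm^3


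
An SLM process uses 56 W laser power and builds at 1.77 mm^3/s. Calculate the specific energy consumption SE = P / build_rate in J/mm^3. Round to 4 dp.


SE = 56 / 1.77 = 31.6384 J/mm^3


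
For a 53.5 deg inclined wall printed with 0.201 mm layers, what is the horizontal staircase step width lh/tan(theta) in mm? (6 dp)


step = 0.201 / tan(53.5) = 0.148732 mm


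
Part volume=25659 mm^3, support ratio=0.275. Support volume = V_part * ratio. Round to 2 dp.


V_support = 25659 * 0.275 = 7056.23 mm^3


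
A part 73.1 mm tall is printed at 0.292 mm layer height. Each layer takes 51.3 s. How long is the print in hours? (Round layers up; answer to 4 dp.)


Layers = ceil(73.1/0.292) = 251
t = 251 * 51.3 / 3600 = 3.5768 hrs


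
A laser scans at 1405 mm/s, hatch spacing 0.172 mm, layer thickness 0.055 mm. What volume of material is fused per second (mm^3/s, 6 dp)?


Rate = 1405 * 0.172 * 0.055 = 13.2913 mm^3/s


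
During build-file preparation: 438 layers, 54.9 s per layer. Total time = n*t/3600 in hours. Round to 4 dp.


t = 438 * 54.9 / 3600 = 6.6795 hrs


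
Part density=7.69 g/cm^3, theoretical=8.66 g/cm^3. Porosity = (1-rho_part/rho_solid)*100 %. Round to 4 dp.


Porosity = (1-7.69/8.66)*100 = 11.2009 %


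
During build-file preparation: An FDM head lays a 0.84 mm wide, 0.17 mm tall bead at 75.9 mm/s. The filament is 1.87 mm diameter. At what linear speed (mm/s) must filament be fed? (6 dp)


Q = 0.84 * 0.17 * 75.9 = 10.83852 mm^3/s
A_fil = pi*(1.87/2)^2 = 2.74645884 mm^2
v_feed = 10.83852 / 2.74645884 = 3.946362 mm/s


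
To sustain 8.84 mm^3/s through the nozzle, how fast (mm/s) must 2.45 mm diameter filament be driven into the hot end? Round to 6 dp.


A = pi*(2.45/2)^2 = 4.714352
v = 8.84 / 4.714352 = 1.875125 mm/s


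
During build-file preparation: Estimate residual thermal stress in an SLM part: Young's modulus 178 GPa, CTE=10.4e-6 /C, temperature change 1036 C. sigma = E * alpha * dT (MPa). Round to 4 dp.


sigma = 178*1000 * 10.4e-6 * 1036 = 1917.8432 MPa


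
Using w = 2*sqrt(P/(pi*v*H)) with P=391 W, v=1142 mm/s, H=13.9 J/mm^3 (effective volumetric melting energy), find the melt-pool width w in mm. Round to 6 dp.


w = 2*sqrt(391/(pi*1142*13.9)) = 0.177094 mm


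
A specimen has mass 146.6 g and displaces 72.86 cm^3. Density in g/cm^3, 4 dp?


rho = 146.6 / 72.86 = 2.0121 g/cm^3


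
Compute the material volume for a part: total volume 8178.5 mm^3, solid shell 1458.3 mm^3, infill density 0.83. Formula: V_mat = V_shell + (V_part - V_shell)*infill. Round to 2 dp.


V_infill = (8178.5 - 1458.3) * 0.83 = 5577.77
V_total = 1458.3 + 5577.77 = 7036.07 mm^3


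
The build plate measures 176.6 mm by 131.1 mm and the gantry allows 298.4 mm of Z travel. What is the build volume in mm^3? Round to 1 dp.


V = 176.6 * 131.1 * 298.4 = 6908634.4 mm^3


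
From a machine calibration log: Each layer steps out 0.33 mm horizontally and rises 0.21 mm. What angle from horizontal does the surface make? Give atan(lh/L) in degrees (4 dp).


angle = atan(0.21/0.33) = 32.4712 degrees


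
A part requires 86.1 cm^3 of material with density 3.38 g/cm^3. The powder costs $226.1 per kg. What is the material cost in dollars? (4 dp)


Mass = 86.1*3.38/1000 = 0.291018 kg
Cost = 0.291018 * 226.1 = 65.7992 $


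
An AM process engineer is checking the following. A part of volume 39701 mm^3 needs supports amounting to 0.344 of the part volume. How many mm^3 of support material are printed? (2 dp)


V_support = 39701 * 0.344 = 13657.14 mm^3


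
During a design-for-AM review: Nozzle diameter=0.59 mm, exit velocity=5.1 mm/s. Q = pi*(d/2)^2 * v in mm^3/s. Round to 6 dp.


A = pi*(0.59/2)^2 = 0.2733971 mm^2
Q = 0.2733971 * 5.1 = 1.394325 mm^3/s


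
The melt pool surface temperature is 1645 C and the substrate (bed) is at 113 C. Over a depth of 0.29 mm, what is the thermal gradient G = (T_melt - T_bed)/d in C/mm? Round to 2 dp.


G = (1645-113)/0.29 = 5282.76 C/mm


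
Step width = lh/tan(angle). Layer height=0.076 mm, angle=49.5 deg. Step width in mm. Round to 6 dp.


step = 0.076 / tan(49.5) = 0.06491 mm


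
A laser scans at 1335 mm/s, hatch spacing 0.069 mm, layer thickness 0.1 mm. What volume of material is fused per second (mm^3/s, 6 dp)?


Rate = 1335 * 0.069 * 0.1 = 9.2115 mm^3/s


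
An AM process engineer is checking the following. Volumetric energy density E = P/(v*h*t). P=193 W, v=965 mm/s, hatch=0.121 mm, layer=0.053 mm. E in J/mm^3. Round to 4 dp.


E = 193 / (965*0.121*0.053) = 31.1867 J/mm^3


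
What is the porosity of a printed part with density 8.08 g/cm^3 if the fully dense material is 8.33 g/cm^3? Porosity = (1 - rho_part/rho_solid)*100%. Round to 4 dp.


Porosity = (1-8.08/8.33)*100 = 3.0012 %


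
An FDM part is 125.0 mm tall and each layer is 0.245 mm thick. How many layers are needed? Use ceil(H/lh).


Layers = ceil(125.0/0.245) = 511


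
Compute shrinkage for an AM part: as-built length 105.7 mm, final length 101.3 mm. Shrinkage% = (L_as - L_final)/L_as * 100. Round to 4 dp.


Shrinkage = ((105.7-101.3)/105.7)*100 = 4.1627 %


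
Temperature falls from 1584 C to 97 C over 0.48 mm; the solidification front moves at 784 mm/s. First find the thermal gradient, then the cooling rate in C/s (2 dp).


G = (1584-97)/0.48 = 3097.91666667 C/mm
CR = 3097.91666667 * 784 = 2428766.67 C/s


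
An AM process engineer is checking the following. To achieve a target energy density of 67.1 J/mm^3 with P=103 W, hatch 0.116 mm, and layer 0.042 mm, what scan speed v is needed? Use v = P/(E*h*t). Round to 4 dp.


v = 103 / (67.1*0.116*0.042) = 315.0703 mm/s


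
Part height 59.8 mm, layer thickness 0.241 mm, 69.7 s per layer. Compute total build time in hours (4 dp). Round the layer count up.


Layers = ceil(59.8/0.241) = 249
t = 249 * 69.7 / 3600 = 4.8209 hrs


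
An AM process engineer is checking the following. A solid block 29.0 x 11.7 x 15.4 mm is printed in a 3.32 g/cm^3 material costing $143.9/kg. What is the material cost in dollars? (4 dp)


V = 29.0 * 11.7 * 15.4 = 5225.22 mm^3 = 5.22522 cm^3
Mass = 5.22522 * 3.32 / 1000 = 0.01734773 kg
Cost = 0.01734773 * 143.9 = 2.4963 $


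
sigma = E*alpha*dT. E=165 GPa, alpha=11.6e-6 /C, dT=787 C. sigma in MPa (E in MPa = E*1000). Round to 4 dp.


sigma = 165*1000 * 11.6e-6 * 787 = 1506.318 MPa


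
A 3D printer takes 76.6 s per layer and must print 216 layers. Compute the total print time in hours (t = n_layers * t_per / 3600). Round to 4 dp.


t = 216 * 76.6 / 3600 = 4.596 hrs


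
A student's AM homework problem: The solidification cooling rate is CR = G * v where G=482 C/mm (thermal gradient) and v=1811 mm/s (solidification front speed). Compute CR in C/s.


CR = 482 * 1811 = 872902 C/s


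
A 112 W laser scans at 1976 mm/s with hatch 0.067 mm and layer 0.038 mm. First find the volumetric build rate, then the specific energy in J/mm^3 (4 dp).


Build rate = 1976 * 0.067 * 0.038 = 5.030896 mm^3/s
SE = 112 / 5.030896 = 22.2624 J/mm^3


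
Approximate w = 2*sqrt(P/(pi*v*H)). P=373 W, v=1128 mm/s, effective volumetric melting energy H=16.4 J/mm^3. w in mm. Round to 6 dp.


w = 2*sqrt(373/(pi*1128*16.4)) = 0.160226 mm


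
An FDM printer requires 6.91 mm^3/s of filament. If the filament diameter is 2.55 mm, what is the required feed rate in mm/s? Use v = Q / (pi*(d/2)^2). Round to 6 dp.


A = pi*(2.55/2)^2 = 5.107052
v = 6.91 / 5.107052 = 1.353031 mm/s


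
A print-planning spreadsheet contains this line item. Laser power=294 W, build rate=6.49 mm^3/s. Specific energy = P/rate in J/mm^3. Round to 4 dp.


SE = 294 / 6.49 = 45.3005 J/mm^3


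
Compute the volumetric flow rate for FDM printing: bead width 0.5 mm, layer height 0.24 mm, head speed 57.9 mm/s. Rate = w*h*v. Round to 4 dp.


Rate = 0.5 * 0.24 * 57.9 = 6.948 mm^3/s


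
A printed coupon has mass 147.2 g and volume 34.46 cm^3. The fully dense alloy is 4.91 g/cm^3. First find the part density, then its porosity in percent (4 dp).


rho_part = 147.2 / 34.46 = 4.27161927 g/cm^3
Porosity = (1 - 4.27161927/4.91)*100 = 13.0016 %


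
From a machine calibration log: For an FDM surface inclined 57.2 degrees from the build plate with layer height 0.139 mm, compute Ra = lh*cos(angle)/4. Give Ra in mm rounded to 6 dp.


Ra = 0.139 * cos(57.2) / 4 = 0.018824 mm


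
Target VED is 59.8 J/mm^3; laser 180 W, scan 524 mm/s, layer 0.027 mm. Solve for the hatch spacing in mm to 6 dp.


h = 180 / (59.8*524*0.027) = 0.212753 mm


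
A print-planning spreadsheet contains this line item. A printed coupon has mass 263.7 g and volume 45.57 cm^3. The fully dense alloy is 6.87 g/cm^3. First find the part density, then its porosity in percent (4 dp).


rho_part = 263.7 / 45.57 = 5.78670178 g/cm^3
Porosity = (1 - 5.78670178/6.87)*100 = 15.7685 %


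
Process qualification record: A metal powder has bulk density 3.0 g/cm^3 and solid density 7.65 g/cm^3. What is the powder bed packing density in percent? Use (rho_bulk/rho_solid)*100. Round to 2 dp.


Packing = (3.0/7.65)*100 = 39.22 %


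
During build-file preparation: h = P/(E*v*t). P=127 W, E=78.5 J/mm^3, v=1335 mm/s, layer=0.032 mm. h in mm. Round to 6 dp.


h = 127 / (78.5*1335*0.032) = 0.037871 mm


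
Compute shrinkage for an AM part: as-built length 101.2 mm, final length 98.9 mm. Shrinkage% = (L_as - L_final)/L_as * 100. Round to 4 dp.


Shrinkage = ((101.2-98.9)/101.2)*100 = 2.2727 %


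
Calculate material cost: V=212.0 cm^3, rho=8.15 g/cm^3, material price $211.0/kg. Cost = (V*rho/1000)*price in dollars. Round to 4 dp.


Mass = 212.0*8.15/1000 = 1.7278 kg
Cost = 1.7278 * 211.0 = 364.5658 $


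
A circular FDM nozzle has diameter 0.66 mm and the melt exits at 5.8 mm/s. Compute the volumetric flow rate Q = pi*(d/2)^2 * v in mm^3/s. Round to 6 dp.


A = pi*(0.66/2)^2 = 0.34211944 mm^2
Q = 0.34211944 * 5.8 = 1.984293 mm^3/s


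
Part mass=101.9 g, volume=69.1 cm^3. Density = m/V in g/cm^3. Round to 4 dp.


rho = 101.9 / 69.1 = 1.4747 g/cm^3


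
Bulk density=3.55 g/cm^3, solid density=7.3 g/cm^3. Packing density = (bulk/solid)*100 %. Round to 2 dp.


Packing = (3.55/7.3)*100 = 48.63 %


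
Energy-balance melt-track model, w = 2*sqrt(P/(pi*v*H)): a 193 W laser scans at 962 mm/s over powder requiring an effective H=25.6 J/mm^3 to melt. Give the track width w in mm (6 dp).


w = 2*sqrt(193/(pi*962*25.6)) = 0.099891 mm


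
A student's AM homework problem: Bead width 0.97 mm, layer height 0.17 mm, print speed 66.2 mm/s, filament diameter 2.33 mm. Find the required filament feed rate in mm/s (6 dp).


Q = 0.97 * 0.17 * 66.2 = 10.91638 mm^3/s
A_fil = pi*(2.33/2)^2 = 4.26384809 mm^2
v_feed = 10.91638 / 4.26384809 = 2.560218 mm/s


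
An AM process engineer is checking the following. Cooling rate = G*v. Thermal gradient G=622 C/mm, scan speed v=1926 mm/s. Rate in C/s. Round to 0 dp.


CR = 622 * 1926 = 1197972 C/s


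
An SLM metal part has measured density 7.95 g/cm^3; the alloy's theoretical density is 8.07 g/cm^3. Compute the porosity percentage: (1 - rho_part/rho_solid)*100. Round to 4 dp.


Porosity = (1-7.95/8.07)*100 = 1.487 %


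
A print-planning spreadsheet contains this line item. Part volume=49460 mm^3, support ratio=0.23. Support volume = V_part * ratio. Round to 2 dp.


V_support = 49460 * 0.23 = 11375.8 mm^3


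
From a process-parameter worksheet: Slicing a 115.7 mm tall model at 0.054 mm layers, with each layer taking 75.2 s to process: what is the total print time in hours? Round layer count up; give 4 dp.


Layers = ceil(115.7/0.054) = 2143
t = 2143 * 75.2 / 3600 = 44.7649 hrs


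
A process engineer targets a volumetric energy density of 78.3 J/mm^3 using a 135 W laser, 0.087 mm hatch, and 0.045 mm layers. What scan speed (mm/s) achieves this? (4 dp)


v = 135 / (78.3*0.087*0.045) = 440.3928 mm/s


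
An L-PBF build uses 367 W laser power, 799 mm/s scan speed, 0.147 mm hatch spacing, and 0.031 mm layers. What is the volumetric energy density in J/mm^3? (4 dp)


E = 367 / (799*0.147*0.031) = 100.7953 J/mm^3


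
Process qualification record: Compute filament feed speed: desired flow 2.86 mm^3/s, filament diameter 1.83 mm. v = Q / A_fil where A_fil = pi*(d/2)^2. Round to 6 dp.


A = pi*(1.83/2)^2 = 2.63022
v = 2.86 / 2.63022 = 1.087362 mm/s


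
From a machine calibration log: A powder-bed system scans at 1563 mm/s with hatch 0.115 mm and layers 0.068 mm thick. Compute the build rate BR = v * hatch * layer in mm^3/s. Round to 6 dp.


Rate = 1563 * 0.115 * 0.068 = 12.22266 mm^3/s


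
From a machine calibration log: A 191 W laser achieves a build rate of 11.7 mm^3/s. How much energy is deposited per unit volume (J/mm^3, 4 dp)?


SE = 191 / 11.7 = 16.3248 J/mm^3


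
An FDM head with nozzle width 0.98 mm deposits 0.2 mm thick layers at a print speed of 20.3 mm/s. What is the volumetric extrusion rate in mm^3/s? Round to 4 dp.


Rate = 0.98 * 0.2 * 20.3 = 3.9788 mm^3/s


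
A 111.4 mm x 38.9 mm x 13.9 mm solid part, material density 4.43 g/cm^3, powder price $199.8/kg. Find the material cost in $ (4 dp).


V = 111.4 * 38.9 * 13.9 = 60235.094 mm^3 = 60.235094 cm^3
Mass = 60.235094 * 4.43 / 1000 = 0.26684147 kg
Cost = 0.26684147 * 199.8 = 53.3149 $


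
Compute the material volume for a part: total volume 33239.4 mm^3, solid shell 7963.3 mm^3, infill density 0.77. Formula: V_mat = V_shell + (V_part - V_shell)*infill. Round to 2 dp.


V_infill = (33239.4 - 7963.3) * 0.77 = 19462.6
V_total = 7963.3 + 19462.6 = 27425.9 mm^3


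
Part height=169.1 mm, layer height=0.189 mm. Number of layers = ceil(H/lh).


Layers = ceil(169.1/0.189) = 895


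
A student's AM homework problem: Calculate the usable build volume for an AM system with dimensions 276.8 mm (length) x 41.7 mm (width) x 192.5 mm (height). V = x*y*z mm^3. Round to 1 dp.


V = 276.8 * 41.7 * 192.5 = 2221942.8 mm^3


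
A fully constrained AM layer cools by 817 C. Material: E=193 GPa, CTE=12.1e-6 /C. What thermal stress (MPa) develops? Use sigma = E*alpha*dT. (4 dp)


sigma = 193*1000 * 12.1e-6 * 817 = 1907.9401 MPa


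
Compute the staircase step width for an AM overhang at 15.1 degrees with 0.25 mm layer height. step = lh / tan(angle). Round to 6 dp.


step = 0.25 / tan(15.1) = 0.926541 mm


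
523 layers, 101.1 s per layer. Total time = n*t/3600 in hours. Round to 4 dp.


t = 523 * 101.1 / 3600 = 14.6876 hrs


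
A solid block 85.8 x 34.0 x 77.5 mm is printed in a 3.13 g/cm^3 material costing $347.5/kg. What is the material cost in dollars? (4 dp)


V = 85.8 * 34.0 * 77.5 = 226083.0 mm^3 = 226.083 cm^3
Mass = 226.083 * 3.13 / 1000 = 0.70763979 kg
Cost = 0.70763979 * 347.5 = 245.9048 $


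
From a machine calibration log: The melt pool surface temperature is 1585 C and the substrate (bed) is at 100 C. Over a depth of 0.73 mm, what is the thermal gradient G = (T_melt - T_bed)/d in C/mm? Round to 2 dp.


G = (1585-100)/0.73 = 2034.25 C/mm


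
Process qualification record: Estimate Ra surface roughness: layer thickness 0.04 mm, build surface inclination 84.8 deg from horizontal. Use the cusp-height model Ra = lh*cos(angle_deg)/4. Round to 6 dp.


Ra = 0.04 * cos(84.8) / 4 = 0.000906 mm
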